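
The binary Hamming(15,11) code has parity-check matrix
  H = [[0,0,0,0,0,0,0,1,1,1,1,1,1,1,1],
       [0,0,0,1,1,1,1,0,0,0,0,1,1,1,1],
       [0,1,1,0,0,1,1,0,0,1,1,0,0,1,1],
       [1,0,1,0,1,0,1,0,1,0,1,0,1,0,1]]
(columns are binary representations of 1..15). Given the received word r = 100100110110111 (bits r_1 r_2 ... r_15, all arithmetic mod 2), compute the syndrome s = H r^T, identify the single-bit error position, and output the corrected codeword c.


s = (0, 1, 1, 1)^T, error position = 7, corrected codeword c = 100100010110111

Compute s = H r^T mod 2 one row at a time:
  s_1 = 1 + 0 + 1 + 1 + 0 + 1 + 1 + 1 = 6 ≡ 0 (mod 2).
  s_2 = 1 + 0 + 0 + 1 + 0 + 1 + 1 + 1 = 5 ≡ 1 (mod 2).
  s_3 = 0 + 0 + 0 + 1 + 1 + 1 + 1 + 1 = 5 ≡ 1 (mod 2).
  s_4 = 1 + 0 + 0 + 1 + 0 + 1 + 1 + 1 = 5 ≡ 1 (mod 2).
s = (0, 1, 1, 1)^T — this equals column 7 of H (binary 0111), so error is at position 7.
Correct: flip bit 7 of r = 100100110110111 to get c = 100100010110111.


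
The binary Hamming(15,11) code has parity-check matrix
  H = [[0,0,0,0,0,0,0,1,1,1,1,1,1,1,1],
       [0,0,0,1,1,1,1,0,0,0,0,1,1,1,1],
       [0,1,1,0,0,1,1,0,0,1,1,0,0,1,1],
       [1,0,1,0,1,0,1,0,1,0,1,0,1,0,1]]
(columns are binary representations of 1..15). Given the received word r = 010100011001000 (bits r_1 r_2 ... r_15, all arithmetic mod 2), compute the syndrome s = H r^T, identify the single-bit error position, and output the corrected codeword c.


s = (1, 0, 1, 1)^T, error position = 11, corrected codeword c = 010100011011000

Compute s = H r^T mod 2 one row at a time:
  s_1 = 1 + 1 + 0 + 0 + 1 + 0 + 0 + 0 = 3 ≡ 1 (mod 2).
  s_2 = 1 + 0 + 0 + 0 + 1 + 0 + 0 + 0 = 2 ≡ 0 (mod 2).
  s_3 = 1 + 0 + 0 + 0 + 0 + 0 + 0 + 0 = 1 ≡ 1 (mod 2).
  s_4 = 0 + 0 + 0 + 0 + 1 + 0 + 0 + 0 = 1 ≡ 1 (mod 2).
s = (1, 0, 1, 1)^T — this equals column 11 of H (binary 1011), so error is at position 11.
Correct: flip bit 11 of r = 010100011001000 to get c = 010100011011000.


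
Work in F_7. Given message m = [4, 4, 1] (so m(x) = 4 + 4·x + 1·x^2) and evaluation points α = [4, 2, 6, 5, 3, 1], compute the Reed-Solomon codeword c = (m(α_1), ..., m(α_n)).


c = [1, 2, 1, 0, 4, 2]

Message polynomial: m(x) = 4 + 4·x + 1·x^2 (mod 7).
For each evaluation point α_i, compute m(α_i) mod 7:
  α_1 = 4: Horner steps 1 → 1 → 1, so m(4) = 1.
  α_2 = 2: Horner steps 1 → 6 → 2, so m(2) = 2.
  α_3 = 6: Horner steps 1 → 3 → 1, so m(6) = 1.
  α_4 = 5: Horner steps 1 → 2 → 0, so m(5) = 0.
  α_5 = 3: Horner steps 1 → 0 → 4, so m(3) = 4.
  α_6 = 1: Horner steps 1 → 5 → 2, so m(1) = 2.
Codeword c = [1, 2, 1, 0, 4, 2] ∈ F_7^6.


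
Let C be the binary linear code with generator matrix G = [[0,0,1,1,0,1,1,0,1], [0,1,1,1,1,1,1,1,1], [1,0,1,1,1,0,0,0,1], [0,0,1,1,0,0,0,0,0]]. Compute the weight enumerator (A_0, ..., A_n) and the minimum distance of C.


Weight distribution: A_0 = 1, A_2 = 1, A_3 = 3, A_4 = 2, A_5 = 4, A_6 = 3, A_7 = 1, A_8 = 1. Minimum distance d = 2.

Enumerate all 2^4 = 16 messages m ∈ F_2^4.
For each, compute codeword c = mG in F_2^9, then tally its weight.
  m = 0000 → c = 000000000, weight = 0.
  m = 1000 → c = 001101101, weight = 5.
  m = 0100 → c = 011111111, weight = 8.
  m = 1100 → c = 010010010, weight = 3.
  m = 0010 → c = 101110001, weight = 5.
  m = 1010 → c = 100011100, weight = 4.
  m = 0110 → c = 110001110, weight = 5.
  m = 1110 → c = 111100011, weight = 6.
  m = 0001 → c = 001100000, weight = 2.
  m = 1001 → c = 000001101, weight = 3.
  m = 0101 → c = 010011111, weight = 6.
  m = 1101 → c = 011110010, weight = 5.
  m = 0011 → c = 100010001, weight = 3.
  m = 1011 → c = 101111100, weight = 6.
  m = 0111 → c = 111101110, weight = 7.
  m = 1111 → c = 110000011, weight = 4.
Tally weights:
  weight 0: 1 codewords.
  weight 2: 1 codewords.
  weight 3: 3 codewords.
  weight 4: 2 codewords.
  weight 5: 4 codewords.
  weight 6: 3 codewords.
  weight 7: 1 codewords.
  weight 8: 1 codewords.
Minimum distance d = smallest w > 0 with A_w > 0 = 2.
Sanity: Σ A_w = 16 = 2^4 = 16 ✓.


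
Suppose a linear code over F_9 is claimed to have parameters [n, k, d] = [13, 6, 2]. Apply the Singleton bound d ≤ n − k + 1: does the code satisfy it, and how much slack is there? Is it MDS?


Singleton RHS = n − k + 1 = 8, slack = 6, bound satisfied, not MDS.

Singleton bound: d ≤ n − k + 1.
Here n = 13, k = 6, so n − k + 1 = 8.
Given d = 2, check d ≤ 8: YES.
Slack = (n − k + 1) − d = 6.
The code is NOT MDS (slack = 6 > 0).
Description: the claimed parameters are [13, 6, 2]_9; such a code would be non-MDS.


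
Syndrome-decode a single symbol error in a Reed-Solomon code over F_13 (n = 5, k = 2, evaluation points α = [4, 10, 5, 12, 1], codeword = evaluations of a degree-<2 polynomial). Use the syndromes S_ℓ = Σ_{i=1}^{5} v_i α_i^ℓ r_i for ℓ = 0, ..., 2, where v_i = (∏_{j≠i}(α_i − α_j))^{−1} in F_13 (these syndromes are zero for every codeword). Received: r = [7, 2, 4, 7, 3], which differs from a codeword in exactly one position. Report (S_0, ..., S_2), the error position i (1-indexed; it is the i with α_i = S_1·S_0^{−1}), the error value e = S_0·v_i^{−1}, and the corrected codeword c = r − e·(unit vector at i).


S = (5, 8, 5), error at position 4, error magnitude e = 11, c = [7, 2, 4, 9, 3].

Step 1: column multipliers v_i = (∏_{j≠i}(α_i − α_j))^{−1} mod 13.
  i = 1 (α = 4): (4−10)(4−5)(4−12)(4−1) = (−6)·(−1)·(−8)·3 = −144 ≡ 12, so v_1 = 12^{−1} = 12 (mod 13).
  i = 2 (α = 10): (10−4)(10−5)(10−12)(10−1) = 6·5·(−2)·9 = −540 ≡ 6, so v_2 = 6^{−1} = 11 (mod 13).
  i = 3 (α = 5): (5−4)(5−10)(5−12)(5−1) = 1·(−5)·(−7)·4 = 140 ≡ 10, so v_3 = 10^{−1} = 4 (mod 13).
  i = 4 (α = 12): (12−4)(12−10)(12−5)(12−1) = 8·2·7·11 = 1232 ≡ 10, so v_4 = 10^{−1} = 4 (mod 13).
  i = 5 (α = 1): (1−4)(1−10)(1−5)(1−12) = (−3)·(−9)·(−4)·(−11) = 1188 ≡ 5, so v_5 = 5^{−1} = 8 (mod 13).
  v = [12, 11, 4, 4, 8].
Step 2: syndromes of r = [7, 2, 4, 7, 3] (all sums mod 13).
  S_0 = Σ v_i r_i = 12·7 + 11·2 + 4·4 + 4·7 + 8·3 = 174 ≡ 5.
  S_1 = Σ v_i α_i r_i = 12·4·7 + 11·10·2 + 4·5·4 + 4·12·7 + 8·1·3 = 996 ≡ 8.
  α_i^2 mod 13 = [3, 9, 12, 1, 1].
  S_2 = Σ v_i α_i^2 r_i = 12·3·7 + 11·9·2 + 4·12·4 + 4·1·7 + 8·1·3 = 694 ≡ 5.
  S = (5, 8, 5) ≠ 0, so r is not a codeword (an error is present).
Step 3: locate the error. For a single error e at position i, S_ℓ = v_i·e·α_i^ℓ, so α_err = S_1/S_0.
  S_0^{−1} = 5^{−1} = 8 (mod 13), so α_err = 8·8 = 64 ≡ 12 = α_4. Error position i = 4.
  Consistency check: S_2/S_1 = 5·5 = 25 ≡ 12 = α_err ✓ (single-error assumption holds).
Step 4: error magnitude e = S_0/v_4 = S_0·∏_{j≠4}(α_4 − α_j) = 5·10 = 50 ≡ 11 (mod 13).
Step 5: correct position 4: c_4 = r_4 − e = 7 − 11 ≡ 9 (mod 13). Hence c = [7, 2, 4, 9, 3].
  Check: interpolating c through the α_i gives m(x) = 6 + 10·x (degree < 2) with m(α_i) = c_i for every i, so c is indeed a codeword.


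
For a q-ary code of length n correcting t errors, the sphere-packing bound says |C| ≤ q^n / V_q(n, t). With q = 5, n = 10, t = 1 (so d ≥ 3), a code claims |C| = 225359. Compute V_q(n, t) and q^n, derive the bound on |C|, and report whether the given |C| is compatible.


V_q(n, t) = 41, q^n = 9765625, Hamming bound = 238185, |C| = 225359 ≤ bound (satisfied).

Step 1: Compute V_q(n, t) = Σ_{j=0}^1 C(n, j) (q−1)^j.
  j = 0: C(10,0)·(4)^0 = 1·1 = 1.
  j = 1: C(10,1)·(4)^1 = 10·4 = 40.
  V_q(n, t) = 1 + 40 = 41.
Step 2: q^n = 5^10 = 9765625.
Step 3: Hamming bound ⌊q^n / V_q(n,t)⌋ = ⌊9765625/41⌋ = 238185.
Step 4: Compare |C| = 225359 to 238185: satisfied.
The claimed |C| lies below the Hamming bound.


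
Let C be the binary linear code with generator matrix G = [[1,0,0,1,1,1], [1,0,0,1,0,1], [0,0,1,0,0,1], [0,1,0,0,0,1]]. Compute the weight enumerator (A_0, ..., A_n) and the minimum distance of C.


Weight distribution: A_0 = 1, A_1 = 1, A_2 = 3, A_3 = 6, A_4 = 3, A_5 = 1, A_6 = 1. Minimum distance d = 1.

Enumerate all 2^4 = 16 messages m ∈ F_2^4.
For each, compute codeword c = mG in F_2^6, then tally its weight.
  m = 0000 → c = 000000, weight = 0.
  m = 1000 → c = 100111, weight = 4.
  m = 0100 → c = 100101, weight = 3.
  m = 1100 → c = 000010, weight = 1.
  m = 0010 → c = 001001, weight = 2.
  m = 1010 → c = 101110, weight = 4.
  m = 0110 → c = 101100, weight = 3.
  m = 1110 → c = 001011, weight = 3.
  m = 0001 → c = 010001, weight = 2.
  m = 1001 → c = 110110, weight = 4.
  m = 0101 → c = 110100, weight = 3.
  m = 1101 → c = 010011, weight = 3.
  m = 0011 → c = 011000, weight = 2.
  m = 1011 → c = 111111, weight = 6.
  m = 0111 → c = 111101, weight = 5.
  m = 1111 → c = 011010, weight = 3.
Tally weights:
  weight 0: 1 codewords.
  weight 1: 1 codewords.
  weight 2: 3 codewords.
  weight 3: 6 codewords.
  weight 4: 3 codewords.
  weight 5: 1 codewords.
  weight 6: 1 codewords.
Minimum distance d = smallest w > 0 with A_w > 0 = 1.
Sanity: Σ A_w = 16 = 2^4 = 16 ✓.


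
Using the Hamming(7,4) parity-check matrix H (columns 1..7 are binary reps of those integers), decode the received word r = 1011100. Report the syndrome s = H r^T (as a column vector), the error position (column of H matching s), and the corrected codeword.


s = (0, 1, 1)^T, error position = 3, corrected codeword c = 1001100

Compute s = H r^T mod 2 one row at a time:
  s_1 = 1 + 1 + 0 + 0 = 2 ≡ 0 (mod 2).
  s_2 = 0 + 1 + 0 + 0 = 1 ≡ 1 (mod 2).
  s_3 = 1 + 1 + 1 + 0 = 3 ≡ 1 (mod 2).
s = (0, 1, 1)^T — this equals column 3 of H (binary 011), so error is at position 3.
Correct: flip bit 3 of r = 1011100 to get c = 1001100.


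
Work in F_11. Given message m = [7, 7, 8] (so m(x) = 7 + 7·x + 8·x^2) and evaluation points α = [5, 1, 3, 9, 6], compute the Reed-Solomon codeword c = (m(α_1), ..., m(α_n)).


c = [0, 0, 1, 3, 7]

Message polynomial: m(x) = 7 + 7·x + 8·x^2 (mod 11).
For each evaluation point α_i, compute m(α_i) mod 11:
  α_1 = 5: Horner steps 8 → 3 → 0, so m(5) = 0.
  α_2 = 1: Horner steps 8 → 4 → 0, so m(1) = 0.
  α_3 = 3: Horner steps 8 → 9 → 1, so m(3) = 1.
  α_4 = 9: Horner steps 8 → 2 → 3, so m(9) = 3.
  α_5 = 6: Horner steps 8 → 0 → 7, so m(6) = 7.
Codeword c = [0, 0, 1, 3, 7] ∈ F_11^5.


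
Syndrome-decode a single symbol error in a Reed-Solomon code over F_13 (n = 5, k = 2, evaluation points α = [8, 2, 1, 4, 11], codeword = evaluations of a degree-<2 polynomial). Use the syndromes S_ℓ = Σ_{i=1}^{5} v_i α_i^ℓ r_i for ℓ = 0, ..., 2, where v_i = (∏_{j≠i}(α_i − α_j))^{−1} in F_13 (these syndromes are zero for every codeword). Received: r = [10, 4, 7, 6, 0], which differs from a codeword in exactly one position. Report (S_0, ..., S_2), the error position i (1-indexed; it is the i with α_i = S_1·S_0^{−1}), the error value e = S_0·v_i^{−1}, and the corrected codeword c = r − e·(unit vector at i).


S = (2, 2, 2), error at position 3, error magnitude e = 4, c = [10, 4, 3, 6, 0].

Step 1: column multipliers v_i = (∏_{j≠i}(α_i − α_j))^{−1} mod 13.
  i = 1 (α = 8): (8−2)(8−1)(8−4)(8−11) = 6·7·4·(−3) = −504 ≡ 3, so v_1 = 3^{−1} = 9 (mod 13).
  i = 2 (α = 2): (2−8)(2−1)(2−4)(2−11) = (−6)·1·(−2)·(−9) = −108 ≡ 9, so v_2 = 9^{−1} = 3 (mod 13).
  i = 3 (α = 1): (1−8)(1−2)(1−4)(1−11) = (−7)·(−1)·(−3)·(−10) = 210 ≡ 2, so v_3 = 2^{−1} = 7 (mod 13).
  i = 4 (α = 4): (4−8)(4−2)(4−1)(4−11) = (−4)·2·3·(−7) = 168 ≡ 12, so v_4 = 12^{−1} = 12 (mod 13).
  i = 5 (α = 11): (11−8)(11−2)(11−1)(11−4) = 3·9·10·7 = 1890 ≡ 5, so v_5 = 5^{−1} = 8 (mod 13).
  v = [9, 3, 7, 12, 8].
Step 2: syndromes of r = [10, 4, 7, 6, 0] (all sums mod 13).
  S_0 = Σ v_i r_i = 9·10 + 3·4 + 7·7 + 12·6 + 8·0 = 223 ≡ 2.
  S_1 = Σ v_i α_i r_i = 9·8·10 + 3·2·4 + 7·1·7 + 12·4·6 + 8·11·0 = 1081 ≡ 2.
  α_i^2 mod 13 = [12, 4, 1, 3, 4].
  S_2 = Σ v_i α_i^2 r_i = 9·12·10 + 3·4·4 + 7·1·7 + 12·3·6 + 8·4·0 = 1393 ≡ 2.
  S = (2, 2, 2) ≠ 0, so r is not a codeword (an error is present).
Step 3: locate the error. For a single error e at position i, S_ℓ = v_i·e·α_i^ℓ, so α_err = S_1/S_0.
  S_0^{−1} = 2^{−1} = 7 (mod 13), so α_err = 2·7 = 14 ≡ 1 = α_3. Error position i = 3.
  Consistency check: S_2/S_1 = 2·7 = 14 ≡ 1 = α_err ✓ (single-error assumption holds).
Step 4: error magnitude e = S_0/v_3 = S_0·∏_{j≠3}(α_3 − α_j) = 2·2 = 4 ≡ 4 (mod 13).
Step 5: correct position 3: c_3 = r_3 − e = 7 − 4 ≡ 3 (mod 13). Hence c = [10, 4, 3, 6, 0].
  Check: interpolating c through the α_i gives m(x) = 2 + 1·x (degree < 2) with m(α_i) = c_i for every i, so c is indeed a codeword.


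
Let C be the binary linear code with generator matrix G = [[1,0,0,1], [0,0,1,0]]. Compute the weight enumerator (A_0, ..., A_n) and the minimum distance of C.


Weight distribution: A_0 = 1, A_1 = 1, A_2 = 1, A_3 = 1. Minimum distance d = 1.

Enumerate all 2^2 = 4 messages m ∈ F_2^2.
For each, compute codeword c = mG in F_2^4, then tally its weight.
  m = 00 → c = 0000, weight = 0.
  m = 10 → c = 1001, weight = 2.
  m = 01 → c = 0010, weight = 1.
  m = 11 → c = 1011, weight = 3.
Tally weights:
  weight 0: 1 codewords.
  weight 1: 1 codewords.
  weight 2: 1 codewords.
  weight 3: 1 codewords.
Minimum distance d = smallest w > 0 with A_w > 0 = 1.
Sanity: Σ A_w = 4 = 2^2 = 4 ✓.


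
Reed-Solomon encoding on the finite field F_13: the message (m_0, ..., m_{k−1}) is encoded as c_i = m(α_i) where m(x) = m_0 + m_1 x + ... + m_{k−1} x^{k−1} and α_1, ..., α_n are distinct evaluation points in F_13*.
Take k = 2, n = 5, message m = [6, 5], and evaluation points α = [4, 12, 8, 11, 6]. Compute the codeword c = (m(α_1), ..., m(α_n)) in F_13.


c = [0, 1, 7, 9, 10]

Message polynomial: m(x) = 6 + 5·x (mod 13).
For each evaluation point α_i, compute m(α_i) mod 13:
  α_1 = 4: Horner steps 5 → 0, so m(4) = 0.
  α_2 = 12: Horner steps 5 → 1, so m(12) = 1.
  α_3 = 8: Horner steps 5 → 7, so m(8) = 7.
  α_4 = 11: Horner steps 5 → 9, so m(11) = 9.
  α_5 = 6: Horner steps 5 → 10, so m(6) = 10.
Codeword c = [0, 1, 7, 9, 10] ∈ F_13^5.


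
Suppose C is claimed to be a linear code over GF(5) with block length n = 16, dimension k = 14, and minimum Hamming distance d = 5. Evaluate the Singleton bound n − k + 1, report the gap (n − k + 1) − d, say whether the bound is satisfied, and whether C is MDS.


Singleton RHS = n − k + 1 = 3, slack = -2, bound violated (no such code; not MDS).

Singleton bound: d ≤ n − k + 1.
Here n = 16, k = 14, so n − k + 1 = 3.
Given d = 5, check d ≤ 3: NO.
Slack = (n − k + 1) − d = -2.
The slack is negative: d = 5 exceeds n − k + 1 = 3 by 2, so the Singleton bound is violated and no linear [16, 14, 5]_5 code can exist. In particular it is not MDS (MDS requires d = n − k + 1 exactly).
Description: the claimed parameters are [16, 14, 5]_5; such a code would be impossible (violates the Singleton bound).


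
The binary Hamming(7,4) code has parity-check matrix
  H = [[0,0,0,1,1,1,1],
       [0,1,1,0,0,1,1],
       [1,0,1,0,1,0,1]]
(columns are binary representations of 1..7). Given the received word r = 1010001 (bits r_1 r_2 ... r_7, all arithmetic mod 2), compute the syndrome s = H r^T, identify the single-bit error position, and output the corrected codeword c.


s = (1, 0, 1)^T, error position = 5, corrected codeword c = 1010101

Compute s = H r^T mod 2 one row at a time:
  s_1 = 0 + 0 + 0 + 1 = 1 ≡ 1 (mod 2).
  s_2 = 0 + 1 + 0 + 1 = 2 ≡ 0 (mod 2).
  s_3 = 1 + 1 + 0 + 1 = 3 ≡ 1 (mod 2).
s = (1, 0, 1)^T — this equals column 5 of H (binary 101), so error is at position 5.
Correct: flip bit 5 of r = 1010001 to get c = 1010101.


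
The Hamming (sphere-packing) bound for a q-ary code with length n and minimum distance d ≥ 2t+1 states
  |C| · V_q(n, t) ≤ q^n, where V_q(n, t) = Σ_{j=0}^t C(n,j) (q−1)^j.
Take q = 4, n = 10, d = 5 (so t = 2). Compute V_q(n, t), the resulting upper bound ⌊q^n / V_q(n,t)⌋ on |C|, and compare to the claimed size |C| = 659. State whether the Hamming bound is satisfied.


V_q(n, t) = 436, q^n = 1048576, Hamming bound = 2404, |C| = 659 ≤ bound (satisfied).

Step 1: Compute V_q(n, t) = Σ_{j=0}^2 C(n, j) (q−1)^j.
  j = 0: C(10,0)·(3)^0 = 1·1 = 1.
  j = 1: C(10,1)·(3)^1 = 10·3 = 30.
  j = 2: C(10,2)·(3)^2 = 45·9 = 405.
  V_q(n, t) = 1 + 30 + 405 = 436.
Step 2: q^n = 4^10 = 1048576.
Step 3: Hamming bound ⌊q^n / V_q(n,t)⌋ = ⌊1048576/436⌋ = 2404.
Step 4: Compare |C| = 659 to 2404: satisfied.
The claimed |C| lies below the Hamming bound.


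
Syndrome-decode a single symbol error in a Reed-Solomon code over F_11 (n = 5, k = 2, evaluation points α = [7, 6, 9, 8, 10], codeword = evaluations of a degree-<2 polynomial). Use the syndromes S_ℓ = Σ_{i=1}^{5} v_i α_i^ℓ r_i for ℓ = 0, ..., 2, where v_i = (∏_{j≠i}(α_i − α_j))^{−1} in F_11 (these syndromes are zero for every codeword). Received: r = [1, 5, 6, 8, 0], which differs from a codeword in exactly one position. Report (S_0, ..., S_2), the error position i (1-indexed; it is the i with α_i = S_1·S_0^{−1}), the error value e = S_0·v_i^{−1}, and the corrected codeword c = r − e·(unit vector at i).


S = (7, 8, 6), error at position 3, error magnitude e = 2, c = [1, 5, 4, 8, 0].

Step 1: column multipliers v_i = (∏_{j≠i}(α_i − α_j))^{−1} mod 11.
  i = 1 (α = 7): (7−6)(7−9)(7−8)(7−10) = 1·(−2)·(−1)·(−3) = −6 ≡ 5, so v_1 = 5^{−1} = 9 (mod 11).
  i = 2 (α = 6): (6−7)(6−9)(6−8)(6−10) = (−1)·(−3)·(−2)·(−4) = 24 ≡ 2, so v_2 = 2^{−1} = 6 (mod 11).
  i = 3 (α = 9): (9−7)(9−6)(9−8)(9−10) = 2·3·1·(−1) = −6 ≡ 5, so v_3 = 5^{−1} = 9 (mod 11).
  i = 4 (α = 8): (8−7)(8−6)(8−9)(8−10) = 1·2·(−1)·(−2) = 4 ≡ 4, so v_4 = 4^{−1} = 3 (mod 11).
  i = 5 (α = 10): (10−7)(10−6)(10−9)(10−8) = 3·4·1·2 = 24 ≡ 2, so v_5 = 2^{−1} = 6 (mod 11).
  v = [9, 6, 9, 3, 6].
Step 2: syndromes of r = [1, 5, 6, 8, 0] (all sums mod 11).
  S_0 = Σ v_i r_i = 9·1 + 6·5 + 9·6 + 3·8 + 6·0 = 117 ≡ 7.
  S_1 = Σ v_i α_i r_i = 9·7·1 + 6·6·5 + 9·9·6 + 3·8·8 + 6·10·0 = 921 ≡ 8.
  α_i^2 mod 11 = [5, 3, 4, 9, 1].
  S_2 = Σ v_i α_i^2 r_i = 9·5·1 + 6·3·5 + 9·4·6 + 3·9·8 + 6·1·0 = 567 ≡ 6.
  S = (7, 8, 6) ≠ 0, so r is not a codeword (an error is present).
Step 3: locate the error. For a single error e at position i, S_ℓ = v_i·e·α_i^ℓ, so α_err = S_1/S_0.
  S_0^{−1} = 7^{−1} = 8 (mod 11), so α_err = 8·8 = 64 ≡ 9 = α_3. Error position i = 3.
  Consistency check: S_2/S_1 = 6·7 = 42 ≡ 9 = α_err ✓ (single-error assumption holds).
Step 4: error magnitude e = S_0/v_3 = S_0·∏_{j≠3}(α_3 − α_j) = 7·5 = 35 ≡ 2 (mod 11).
Step 5: correct position 3: c_3 = r_3 − e = 6 − 2 ≡ 4 (mod 11). Hence c = [1, 5, 4, 8, 0].
  Check: interpolating c through the α_i gives m(x) = 7 + 7·x (degree < 2) with m(α_i) = c_i for every i, so c is indeed a codeword.


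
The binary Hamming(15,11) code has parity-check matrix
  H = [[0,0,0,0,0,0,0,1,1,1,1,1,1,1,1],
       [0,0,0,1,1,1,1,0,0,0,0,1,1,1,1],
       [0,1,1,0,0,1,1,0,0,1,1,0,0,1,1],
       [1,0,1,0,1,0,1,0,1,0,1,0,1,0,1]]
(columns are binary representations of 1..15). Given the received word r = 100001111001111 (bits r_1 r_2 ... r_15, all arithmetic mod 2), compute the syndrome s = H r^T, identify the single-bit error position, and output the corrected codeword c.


s = (0, 0, 0, 1)^T, error position = 1, corrected codeword c = 000001111001111

Compute s = H r^T mod 2 one row at a time:
  s_1 = 1 + 1 + 0 + 0 + 1 + 1 + 1 + 1 = 6 ≡ 0 (mod 2).
  s_2 = 0 + 0 + 1 + 1 + 1 + 1 + 1 + 1 = 6 ≡ 0 (mod 2).
  s_3 = 0 + 0 + 1 + 1 + 0 + 0 + 1 + 1 = 4 ≡ 0 (mod 2).
  s_4 = 1 + 0 + 0 + 1 + 1 + 0 + 1 + 1 = 5 ≡ 1 (mod 2).
s = (0, 0, 0, 1)^T — this equals column 1 of H (binary 0001), so error is at position 1.
Correct: flip bit 1 of r = 100001111001111 to get c = 000001111001111.


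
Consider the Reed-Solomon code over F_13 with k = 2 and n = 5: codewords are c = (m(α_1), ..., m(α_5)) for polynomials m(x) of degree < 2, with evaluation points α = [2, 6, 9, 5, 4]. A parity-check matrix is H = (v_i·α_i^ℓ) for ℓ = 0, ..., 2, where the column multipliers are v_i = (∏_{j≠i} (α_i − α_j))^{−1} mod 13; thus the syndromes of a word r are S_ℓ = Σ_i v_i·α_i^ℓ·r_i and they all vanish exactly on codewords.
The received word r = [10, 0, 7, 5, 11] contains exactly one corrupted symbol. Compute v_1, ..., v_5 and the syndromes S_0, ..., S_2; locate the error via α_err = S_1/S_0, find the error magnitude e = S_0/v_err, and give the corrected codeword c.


S = (7, 3, 5), error at position 2, error magnitude e = 1, c = [10, 12, 7, 5, 11].

Step 1: column multipliers v_i = (∏_{j≠i}(α_i − α_j))^{−1} mod 13.
  i = 1 (α = 2): (2−6)(2−9)(2−5)(2−4) = (−4)·(−7)·(−3)·(−2) = 168 ≡ 12, so v_1 = 12^{−1} = 12 (mod 13).
  i = 2 (α = 6): (6−2)(6−9)(6−5)(6−4) = 4·(−3)·1·2 = −24 ≡ 2, so v_2 = 2^{−1} = 7 (mod 13).
  i = 3 (α = 9): (9−2)(9−6)(9−5)(9−4) = 7·3·4·5 = 420 ≡ 4, so v_3 = 4^{−1} = 10 (mod 13).
  i = 4 (α = 5): (5−2)(5−6)(5−9)(5−4) = 3·(−1)·(−4)·1 = 12 ≡ 12, so v_4 = 12^{−1} = 12 (mod 13).
  i = 5 (α = 4): (4−2)(4−6)(4−9)(4−5) = 2·(−2)·(−5)·(−1) = −20 ≡ 6, so v_5 = 6^{−1} = 11 (mod 13).
  v = [12, 7, 10, 12, 11].
Step 2: syndromes of r = [10, 0, 7, 5, 11] (all sums mod 13).
  S_0 = Σ v_i r_i = 12·10 + 7·0 + 10·7 + 12·5 + 11·11 = 371 ≡ 7.
  S_1 = Σ v_i α_i r_i = 12·2·10 + 7·6·0 + 10·9·7 + 12·5·5 + 11·4·11 = 1654 ≡ 3.
  α_i^2 mod 13 = [4, 10, 3, 12, 3].
  S_2 = Σ v_i α_i^2 r_i = 12·4·10 + 7·10·0 + 10·3·7 + 12·12·5 + 11·3·11 = 1773 ≡ 5.
  S = (7, 3, 5) ≠ 0, so r is not a codeword (an error is present).
Step 3: locate the error. For a single error e at position i, S_ℓ = v_i·e·α_i^ℓ, so α_err = S_1/S_0.
  S_0^{−1} = 7^{−1} = 2 (mod 13), so α_err = 3·2 = 6 ≡ 6 = α_2. Error position i = 2.
  Consistency check: S_2/S_1 = 5·9 = 45 ≡ 6 = α_err ✓ (single-error assumption holds).
Step 4: error magnitude e = S_0/v_2 = S_0·∏_{j≠2}(α_2 − α_j) = 7·2 = 14 ≡ 1 (mod 13).
Step 5: correct position 2: c_2 = r_2 − e = 0 − 1 ≡ 12 (mod 13). Hence c = [10, 12, 7, 5, 11].
  Check: interpolating c through the α_i gives m(x) = 9 + 7·x (degree < 2) with m(α_i) = c_i for every i, so c is indeed a codeword.


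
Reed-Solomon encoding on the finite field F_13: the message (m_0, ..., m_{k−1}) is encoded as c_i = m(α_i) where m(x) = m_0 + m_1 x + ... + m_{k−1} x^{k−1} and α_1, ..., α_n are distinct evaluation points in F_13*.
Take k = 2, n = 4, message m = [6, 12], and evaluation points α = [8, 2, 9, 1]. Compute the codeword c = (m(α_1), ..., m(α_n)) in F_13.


c = [11, 4, 10, 5]

Message polynomial: m(x) = 6 + 12·x (mod 13).
For each evaluation point α_i, compute m(α_i) mod 13:
  α_1 = 8: Horner steps 12 → 11, so m(8) = 11.
  α_2 = 2: Horner steps 12 → 4, so m(2) = 4.
  α_3 = 9: Horner steps 12 → 10, so m(9) = 10.
  α_4 = 1: Horner steps 12 → 5, so m(1) = 5.
Codeword c = [11, 4, 10, 5] ∈ F_13^4.


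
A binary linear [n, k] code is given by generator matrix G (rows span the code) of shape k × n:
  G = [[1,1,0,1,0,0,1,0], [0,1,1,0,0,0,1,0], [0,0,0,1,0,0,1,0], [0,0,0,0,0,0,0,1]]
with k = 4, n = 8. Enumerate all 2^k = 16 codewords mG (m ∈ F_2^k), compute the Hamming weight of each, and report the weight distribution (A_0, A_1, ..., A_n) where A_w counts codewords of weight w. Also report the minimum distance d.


Weight distribution: A_0 = 1, A_1 = 1, A_2 = 2, A_3 = 6, A_4 = 5, A_5 = 1. Minimum distance d = 1.

Enumerate all 2^4 = 16 messages m ∈ F_2^4.
For each, compute codeword c = mG in F_2^8, then tally its weight.
  m = 0000 → c = 00000000, weight = 0.
  m = 1000 → c = 11010010, weight = 4.
  m = 0100 → c = 01100010, weight = 3.
  m = 1100 → c = 10110000, weight = 3.
  m = 0010 → c = 00010010, weight = 2.
  m = 1010 → c = 11000000, weight = 2.
  m = 0110 → c = 01110000, weight = 3.
  m = 1110 → c = 10100010, weight = 3.
  m = 0001 → c = 00000001, weight = 1.
  m = 1001 → c = 11010011, weight = 5.
  m = 0101 → c = 01100011, weight = 4.
  m = 1101 → c = 10110001, weight = 4.
  m = 0011 → c = 00010011, weight = 3.
  m = 1011 → c = 11000001, weight = 3.
  m = 0111 → c = 01110001, weight = 4.
  m = 1111 → c = 10100011, weight = 4.
Tally weights:
  weight 0: 1 codewords.
  weight 1: 1 codewords.
  weight 2: 2 codewords.
  weight 3: 6 codewords.
  weight 4: 5 codewords.
  weight 5: 1 codewords.
Minimum distance d = smallest w > 0 with A_w > 0 = 1.
Sanity: Σ A_w = 16 = 2^4 = 16 ✓.


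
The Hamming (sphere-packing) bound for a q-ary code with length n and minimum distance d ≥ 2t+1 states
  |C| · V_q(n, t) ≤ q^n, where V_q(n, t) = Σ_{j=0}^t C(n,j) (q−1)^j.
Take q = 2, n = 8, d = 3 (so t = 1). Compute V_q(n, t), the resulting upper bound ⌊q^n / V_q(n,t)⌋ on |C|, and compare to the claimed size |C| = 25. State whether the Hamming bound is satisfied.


V_q(n, t) = 9, q^n = 256, Hamming bound = 28, |C| = 25 ≤ bound (satisfied).

Step 1: Compute V_q(n, t) = Σ_{j=0}^1 C(n, j) (q−1)^j.
  j = 0: C(8,0)·(1)^0 = 1·1 = 1.
  j = 1: C(8,1)·(1)^1 = 8·1 = 8.
  V_q(n, t) = 1 + 8 = 9.
Step 2: q^n = 2^8 = 256.
Step 3: Hamming bound ⌊q^n / V_q(n,t)⌋ = ⌊256/9⌋ = 28.
Step 4: Compare |C| = 25 to 28: satisfied.
The claimed |C| lies below the Hamming bound.


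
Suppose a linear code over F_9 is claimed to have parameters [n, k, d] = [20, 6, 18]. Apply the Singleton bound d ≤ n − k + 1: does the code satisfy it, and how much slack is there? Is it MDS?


Singleton RHS = n − k + 1 = 15, slack = -3, bound violated (no such code; not MDS).

Singleton bound: d ≤ n − k + 1.
Here n = 20, k = 6, so n − k + 1 = 15.
Given d = 18, check d ≤ 15: NO.
Slack = (n − k + 1) − d = -3.
The slack is negative: d = 18 exceeds n − k + 1 = 15 by 3, so the Singleton bound is violated and no linear [20, 6, 18]_9 code can exist. In particular it is not MDS (MDS requires d = n − k + 1 exactly).
Description: the claimed parameters are [20, 6, 18]_9; such a code would be impossible (violates the Singleton bound).


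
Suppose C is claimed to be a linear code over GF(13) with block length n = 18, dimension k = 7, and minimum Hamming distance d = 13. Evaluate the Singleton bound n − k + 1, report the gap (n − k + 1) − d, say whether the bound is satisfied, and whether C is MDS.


Singleton RHS = n − k + 1 = 12, slack = -1, bound violated (no such code; not MDS).

Singleton bound: d ≤ n − k + 1.
Here n = 18, k = 7, so n − k + 1 = 12.
Given d = 13, check d ≤ 12: NO.
Slack = (n − k + 1) − d = -1.
The slack is negative: d = 13 exceeds n − k + 1 = 12 by 1, so the Singleton bound is violated and no linear [18, 7, 13]_13 code can exist. In particular it is not MDS (MDS requires d = n − k + 1 exactly).
Description: the claimed parameters are [18, 7, 13]_13; such a code would be impossible (violates the Singleton bound).


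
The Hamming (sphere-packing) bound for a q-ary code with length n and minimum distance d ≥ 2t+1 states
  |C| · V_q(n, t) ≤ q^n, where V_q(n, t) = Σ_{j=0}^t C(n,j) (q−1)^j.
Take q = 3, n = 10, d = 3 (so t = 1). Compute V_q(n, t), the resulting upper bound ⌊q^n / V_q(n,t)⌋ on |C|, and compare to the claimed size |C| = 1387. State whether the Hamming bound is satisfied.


V_q(n, t) = 21, q^n = 59049, Hamming bound = 2811, |C| = 1387 ≤ bound (satisfied).

Step 1: Compute V_q(n, t) = Σ_{j=0}^1 C(n, j) (q−1)^j.
  j = 0: C(10,0)·(2)^0 = 1·1 = 1.
  j = 1: C(10,1)·(2)^1 = 10·2 = 20.
  V_q(n, t) = 1 + 20 = 21.
Step 2: q^n = 3^10 = 59049.
Step 3: Hamming bound ⌊q^n / V_q(n,t)⌋ = ⌊59049/21⌋ = 2811.
Step 4: Compare |C| = 1387 to 2811: satisfied.
The claimed |C| lies below the Hamming bound.


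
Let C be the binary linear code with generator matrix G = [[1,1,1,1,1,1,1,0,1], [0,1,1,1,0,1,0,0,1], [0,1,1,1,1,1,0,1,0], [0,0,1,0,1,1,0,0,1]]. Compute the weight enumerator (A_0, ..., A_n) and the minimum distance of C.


Weight distribution: A_0 = 1, A_3 = 4, A_4 = 4, A_5 = 2, A_6 = 2, A_7 = 2, A_8 = 1. Minimum distance d = 3.

Enumerate all 2^4 = 16 messages m ∈ F_2^4.
For each, compute codeword c = mG in F_2^9, then tally its weight.
  m = 0000 → c = 000000000, weight = 0.
  m = 1000 → c = 111111101, weight = 8.
  m = 0100 → c = 011101001, weight = 5.
  m = 1100 → c = 100010100, weight = 3.
  m = 0010 → c = 011111010, weight = 6.
  m = 1010 → c = 100000111, weight = 4.
  m = 0110 → c = 000010011, weight = 3.
  m = 1110 → c = 111101110, weight = 7.
  m = 0001 → c = 001011001, weight = 4.
  m = 1001 → c = 110100100, weight = 4.
  m = 0101 → c = 010110000, weight = 3.
  m = 1101 → c = 101001101, weight = 5.
  m = 0011 → c = 010100011, weight = 4.
  m = 1011 → c = 101011110, weight = 6.
  m = 0111 → c = 001001010, weight = 3.
  m = 1111 → c = 110110111, weight = 7.
Tally weights:
  weight 0: 1 codewords.
  weight 3: 4 codewords.
  weight 4: 4 codewords.
  weight 5: 2 codewords.
  weight 6: 2 codewords.
  weight 7: 2 codewords.
  weight 8: 1 codewords.
Minimum distance d = smallest w > 0 with A_w > 0 = 3.
Sanity: Σ A_w = 16 = 2^4 = 16 ✓.


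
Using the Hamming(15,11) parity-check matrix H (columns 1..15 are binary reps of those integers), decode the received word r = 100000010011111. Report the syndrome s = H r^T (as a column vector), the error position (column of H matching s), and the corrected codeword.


s = (0, 0, 1, 0)^T, error position = 2, corrected codeword c = 110000010011111

Compute s = H r^T mod 2 one row at a time:
  s_1 = 1 + 0 + 0 + 1 + 1 + 1 + 1 + 1 = 6 ≡ 0 (mod 2).
  s_2 = 0 + 0 + 0 + 0 + 1 + 1 + 1 + 1 = 4 ≡ 0 (mod 2).
  s_3 = 0 + 0 + 0 + 0 + 0 + 1 + 1 + 1 = 3 ≡ 1 (mod 2).
  s_4 = 1 + 0 + 0 + 0 + 0 + 1 + 1 + 1 = 4 ≡ 0 (mod 2).
s = (0, 0, 1, 0)^T — this equals column 2 of H (binary 0010), so error is at position 2.
Correct: flip bit 2 of r = 100000010011111 to get c = 110000010011111.


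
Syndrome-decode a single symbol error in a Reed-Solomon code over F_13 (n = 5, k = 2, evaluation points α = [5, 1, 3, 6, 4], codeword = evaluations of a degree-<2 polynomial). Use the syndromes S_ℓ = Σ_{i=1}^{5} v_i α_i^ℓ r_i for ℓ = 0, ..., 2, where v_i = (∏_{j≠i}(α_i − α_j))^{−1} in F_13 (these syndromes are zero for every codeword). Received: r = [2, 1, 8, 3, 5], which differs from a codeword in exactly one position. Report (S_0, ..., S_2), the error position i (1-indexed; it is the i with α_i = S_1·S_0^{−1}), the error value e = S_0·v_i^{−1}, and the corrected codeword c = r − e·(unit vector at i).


S = (1, 6, 10), error at position 4, error magnitude e = 4, c = [2, 1, 8, 12, 5].

Step 1: column multipliers v_i = (∏_{j≠i}(α_i − α_j))^{−1} mod 13.
  i = 1 (α = 5): (5−1)(5−3)(5−6)(5−4) = 4·2·(−1)·1 = −8 ≡ 5, so v_1 = 5^{−1} = 8 (mod 13).
  i = 2 (α = 1): (1−5)(1−3)(1−6)(1−4) = (−4)·(−2)·(−5)·(−3) = 120 ≡ 3, so v_2 = 3^{−1} = 9 (mod 13).
  i = 3 (α = 3): (3−5)(3−1)(3−6)(3−4) = (−2)·2·(−3)·(−1) = −12 ≡ 1, so v_3 = 1^{−1} = 1 (mod 13).
  i = 4 (α = 6): (6−5)(6−1)(6−3)(6−4) = 1·5·3·2 = 30 ≡ 4, so v_4 = 4^{−1} = 10 (mod 13).
  i = 5 (α = 4): (4−5)(4−1)(4−3)(4−6) = (−1)·3·1·(−2) = 6 ≡ 6, so v_5 = 6^{−1} = 11 (mod 13).
  v = [8, 9, 1, 10, 11].
Step 2: syndromes of r = [2, 1, 8, 3, 5] (all sums mod 13).
  S_0 = Σ v_i r_i = 8·2 + 9·1 + 1·8 + 10·3 + 11·5 = 118 ≡ 1.
  S_1 = Σ v_i α_i r_i = 8·5·2 + 9·1·1 + 1·3·8 + 10·6·3 + 11·4·5 = 513 ≡ 6.
  α_i^2 mod 13 = [12, 1, 9, 10, 3].
  S_2 = Σ v_i α_i^2 r_i = 8·12·2 + 9·1·1 + 1·9·8 + 10·10·3 + 11·3·5 = 738 ≡ 10.
  S = (1, 6, 10) ≠ 0, so r is not a codeword (an error is present).
Step 3: locate the error. For a single error e at position i, S_ℓ = v_i·e·α_i^ℓ, so α_err = S_1/S_0.
  S_0^{−1} = 1^{−1} = 1 (mod 13), so α_err = 6·1 = 6 ≡ 6 = α_4. Error position i = 4.
  Consistency check: S_2/S_1 = 10·11 = 110 ≡ 6 = α_err ✓ (single-error assumption holds).
Step 4: error magnitude e = S_0/v_4 = S_0·∏_{j≠4}(α_4 − α_j) = 1·4 = 4 ≡ 4 (mod 13).
Step 5: correct position 4: c_4 = r_4 − e = 3 − 4 ≡ 12 (mod 13). Hence c = [2, 1, 8, 12, 5].
  Check: interpolating c through the α_i gives m(x) = 4 + 10·x (degree < 2) with m(α_i) = c_i for every i, so c is indeed a codeword.


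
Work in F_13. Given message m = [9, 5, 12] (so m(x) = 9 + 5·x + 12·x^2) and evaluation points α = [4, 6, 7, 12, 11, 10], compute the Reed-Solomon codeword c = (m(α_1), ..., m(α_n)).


c = [0, 3, 8, 3, 8, 11]

Message polynomial: m(x) = 9 + 5·x + 12·x^2 (mod 13).
For each evaluation point α_i, compute m(α_i) mod 13:
  α_1 = 4: Horner steps 12 → 1 → 0, so m(4) = 0.
  α_2 = 6: Horner steps 12 → 12 → 3, so m(6) = 3.
  α_3 = 7: Horner steps 12 → 11 → 8, so m(7) = 8.
  α_4 = 12: Horner steps 12 → 6 → 3, so m(12) = 3.
  α_5 = 11: Horner steps 12 → 7 → 8, so m(11) = 8.
  α_6 = 10: Horner steps 12 → 8 → 11, so m(10) = 11.
Codeword c = [0, 3, 8, 3, 8, 11] ∈ F_13^6.


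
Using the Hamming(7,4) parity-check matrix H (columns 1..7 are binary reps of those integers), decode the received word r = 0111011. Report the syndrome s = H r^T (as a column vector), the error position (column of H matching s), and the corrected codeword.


s = (1, 0, 0)^T, error position = 4, corrected codeword c = 0110011

Compute s = H r^T mod 2 one row at a time:
  s_1 = 1 + 0 + 1 + 1 = 3 ≡ 1 (mod 2).
  s_2 = 1 + 1 + 1 + 1 = 4 ≡ 0 (mod 2).
  s_3 = 0 + 1 + 0 + 1 = 2 ≡ 0 (mod 2).
s = (1, 0, 0)^T — this equals column 4 of H (binary 100), so error is at position 4.
Correct: flip bit 4 of r = 0111011 to get c = 0110011.


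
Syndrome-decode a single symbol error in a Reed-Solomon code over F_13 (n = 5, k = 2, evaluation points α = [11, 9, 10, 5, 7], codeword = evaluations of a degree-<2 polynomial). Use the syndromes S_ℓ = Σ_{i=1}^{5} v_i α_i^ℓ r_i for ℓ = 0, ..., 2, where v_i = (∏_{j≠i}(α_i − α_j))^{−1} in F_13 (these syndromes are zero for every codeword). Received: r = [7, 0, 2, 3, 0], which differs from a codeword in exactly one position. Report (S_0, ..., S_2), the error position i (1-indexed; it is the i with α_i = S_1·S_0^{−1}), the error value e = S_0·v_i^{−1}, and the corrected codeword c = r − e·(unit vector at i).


S = (1, 9, 3), error at position 2, error magnitude e = 3, c = [7, 10, 2, 3, 0].

Step 1: column multipliers v_i = (∏_{j≠i}(α_i − α_j))^{−1} mod 13.
  i = 1 (α = 11): (11−9)(11−10)(11−5)(11−7) = 2·1·6·4 = 48 ≡ 9, so v_1 = 9^{−1} = 3 (mod 13).
  i = 2 (α = 9): (9−11)(9−10)(9−5)(9−7) = (−2)·(−1)·4·2 = 16 ≡ 3, so v_2 = 3^{−1} = 9 (mod 13).
  i = 3 (α = 10): (10−11)(10−9)(10−5)(10−7) = (−1)·1·5·3 = −15 ≡ 11, so v_3 = 11^{−1} = 6 (mod 13).
  i = 4 (α = 5): (5−11)(5−9)(5−10)(5−7) = (−6)·(−4)·(−5)·(−2) = 240 ≡ 6, so v_4 = 6^{−1} = 11 (mod 13).
  i = 5 (α = 7): (7−11)(7−9)(7−10)(7−5) = (−4)·(−2)·(−3)·2 = −48 ≡ 4, so v_5 = 4^{−1} = 10 (mod 13).
  v = [3, 9, 6, 11, 10].
Step 2: syndromes of r = [7, 0, 2, 3, 0] (all sums mod 13).
  S_0 = Σ v_i r_i = 3·7 + 9·0 + 6·2 + 11·3 + 10·0 = 66 ≡ 1.
  S_1 = Σ v_i α_i r_i = 3·11·7 + 9·9·0 + 6·10·2 + 11·5·3 + 10·7·0 = 516 ≡ 9.
  α_i^2 mod 13 = [4, 3, 9, 12, 10].
  S_2 = Σ v_i α_i^2 r_i = 3·4·7 + 9·3·0 + 6·9·2 + 11·12·3 + 10·10·0 = 588 ≡ 3.
  S = (1, 9, 3) ≠ 0, so r is not a codeword (an error is present).
Step 3: locate the error. For a single error e at position i, S_ℓ = v_i·e·α_i^ℓ, so α_err = S_1/S_0.
  S_0^{−1} = 1^{−1} = 1 (mod 13), so α_err = 9·1 = 9 ≡ 9 = α_2. Error position i = 2.
  Consistency check: S_2/S_1 = 3·3 = 9 ≡ 9 = α_err ✓ (single-error assumption holds).
Step 4: error magnitude e = S_0/v_2 = S_0·∏_{j≠2}(α_2 − α_j) = 1·3 = 3 ≡ 3 (mod 13).
Step 5: correct position 2: c_2 = r_2 − e = 0 − 3 ≡ 10 (mod 13). Hence c = [7, 10, 2, 3, 0].
  Check: interpolating c through the α_i gives m(x) = 4 + 5·x (degree < 2) with m(α_i) = c_i for every i, so c is indeed a codeword.


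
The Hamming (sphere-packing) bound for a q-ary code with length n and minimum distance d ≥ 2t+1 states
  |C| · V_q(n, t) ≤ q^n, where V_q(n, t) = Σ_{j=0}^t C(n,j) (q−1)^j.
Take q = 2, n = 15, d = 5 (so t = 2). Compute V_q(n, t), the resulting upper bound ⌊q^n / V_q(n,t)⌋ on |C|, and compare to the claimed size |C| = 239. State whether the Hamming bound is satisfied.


V_q(n, t) = 121, q^n = 32768, Hamming bound = 270, |C| = 239 ≤ bound (satisfied).

Step 1: Compute V_q(n, t) = Σ_{j=0}^2 C(n, j) (q−1)^j.
  j = 0: C(15,0)·(1)^0 = 1·1 = 1.
  j = 1: C(15,1)·(1)^1 = 15·1 = 15.
  j = 2: C(15,2)·(1)^2 = 105·1 = 105.
  V_q(n, t) = 1 + 15 + 105 = 121.
Step 2: q^n = 2^15 = 32768.
Step 3: Hamming bound ⌊q^n / V_q(n,t)⌋ = ⌊32768/121⌋ = 270.
Step 4: Compare |C| = 239 to 270: satisfied.
The claimed |C| lies below the Hamming bound.


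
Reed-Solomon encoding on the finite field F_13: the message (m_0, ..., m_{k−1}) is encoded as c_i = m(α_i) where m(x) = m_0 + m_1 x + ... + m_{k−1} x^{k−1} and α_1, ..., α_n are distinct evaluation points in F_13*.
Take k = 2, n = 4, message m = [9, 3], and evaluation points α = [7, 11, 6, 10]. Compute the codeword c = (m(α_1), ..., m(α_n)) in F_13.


c = [4, 3, 1, 0]

Message polynomial: m(x) = 9 + 3·x (mod 13).
For each evaluation point α_i, compute m(α_i) mod 13:
  α_1 = 7: Horner steps 3 → 4, so m(7) = 4.
  α_2 = 11: Horner steps 3 → 3, so m(11) = 3.
  α_3 = 6: Horner steps 3 → 1, so m(6) = 1.
  α_4 = 10: Horner steps 3 → 0, so m(10) = 0.
Codeword c = [4, 3, 1, 0] ∈ F_13^4.


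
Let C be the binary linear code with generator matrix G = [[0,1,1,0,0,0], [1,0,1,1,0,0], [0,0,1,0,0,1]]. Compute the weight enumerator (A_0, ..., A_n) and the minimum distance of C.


Weight distribution: A_0 = 1, A_2 = 3, A_3 = 3, A_5 = 1. Minimum distance d = 2.

Enumerate all 2^3 = 8 messages m ∈ F_2^3.
For each, compute codeword c = mG in F_2^6, then tally its weight.
  m = 000 → c = 000000, weight = 0.
  m = 100 → c = 011000, weight = 2.
  m = 010 → c = 101100, weight = 3.
  m = 110 → c = 110100, weight = 3.
  m = 001 → c = 001001, weight = 2.
  m = 101 → c = 010001, weight = 2.
  m = 011 → c = 100101, weight = 3.
  m = 111 → c = 111101, weight = 5.
Tally weights:
  weight 0: 1 codewords.
  weight 2: 3 codewords.
  weight 3: 3 codewords.
  weight 5: 1 codewords.
Minimum distance d = smallest w > 0 with A_w > 0 = 2.
Sanity: Σ A_w = 8 = 2^3 = 8 ✓.


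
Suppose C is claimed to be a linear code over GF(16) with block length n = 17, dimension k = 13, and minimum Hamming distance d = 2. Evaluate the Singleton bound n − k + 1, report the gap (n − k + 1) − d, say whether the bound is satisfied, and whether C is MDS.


Singleton RHS = n − k + 1 = 5, slack = 3, bound satisfied, not MDS.

Singleton bound: d ≤ n − k + 1.
Here n = 17, k = 13, so n − k + 1 = 5.
Given d = 2, check d ≤ 5: YES.
Slack = (n − k + 1) − d = 3.
The code is NOT MDS (slack = 3 > 0).
Description: the claimed parameters are [17, 13, 2]_16; such a code would be non-MDS.


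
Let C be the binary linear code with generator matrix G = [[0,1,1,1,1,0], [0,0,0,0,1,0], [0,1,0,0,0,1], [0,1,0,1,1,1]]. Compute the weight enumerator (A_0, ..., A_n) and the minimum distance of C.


Weight distribution: A_0 = 1, A_1 = 2, A_2 = 4, A_3 = 6, A_4 = 3. Minimum distance d = 1.

Enumerate all 2^4 = 16 messages m ∈ F_2^4.
For each, compute codeword c = mG in F_2^6, then tally its weight.
  m = 0000 → c = 000000, weight = 0.
  m = 1000 → c = 011110, weight = 4.
  m = 0100 → c = 000010, weight = 1.
  m = 1100 → c = 011100, weight = 3.
  m = 0010 → c = 010001, weight = 2.
  m = 1010 → c = 001111, weight = 4.
  m = 0110 → c = 010011, weight = 3.
  m = 1110 → c = 001101, weight = 3.
  m = 0001 → c = 010111, weight = 4.
  m = 1001 → c = 001001, weight = 2.
  m = 0101 → c = 010101, weight = 3.
  m = 1101 → c = 001011, weight = 3.
  m = 0011 → c = 000110, weight = 2.
  m = 1011 → c = 011000, weight = 2.
  m = 0111 → c = 000100, weight = 1.
  m = 1111 → c = 011010, weight = 3.
Tally weights:
  weight 0: 1 codewords.
  weight 1: 2 codewords.
  weight 2: 4 codewords.
  weight 3: 6 codewords.
  weight 4: 3 codewords.
Minimum distance d = smallest w > 0 with A_w > 0 = 1.
Sanity: Σ A_w = 16 = 2^4 = 16 ✓.
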